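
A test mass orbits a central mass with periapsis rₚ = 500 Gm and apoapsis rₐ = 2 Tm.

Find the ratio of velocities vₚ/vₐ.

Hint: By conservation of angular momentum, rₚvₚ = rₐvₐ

Convert to SI: rₚ = 500 Gm = 5e+11 m; rₐ = 2 Tm = 2e+12 m.
Conservation of angular momentum gives rₚvₚ = rₐvₐ, so vₚ/vₐ = rₐ/rₚ.
vₚ/vₐ = 2e+12 / 5e+11 ≈ 4.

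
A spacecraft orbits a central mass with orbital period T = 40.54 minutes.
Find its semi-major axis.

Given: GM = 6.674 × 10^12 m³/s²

Convert to SI: T = 40.54 minutes = 2432.4 s.
Invert Kepler's third law: a = (GM · T² / (4π²))^(1/3).
Substituting T = 2432.4 s and GM = 6.674e+12 m³/s²:
a = (6.674e+12 · (2432.4)² / (4π²))^(1/3) m
a ≈ 1e+06 m = 1 Mm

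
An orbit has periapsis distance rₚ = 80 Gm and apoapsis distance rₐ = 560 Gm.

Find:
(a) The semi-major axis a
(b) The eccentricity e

Convert to SI: rₚ = 80 Gm = 8e+10 m; rₐ = 560 Gm = 5.6e+11 m.
(a) a = (rₚ + rₐ) / 2 = (8e+10 + 5.6e+11) / 2 ≈ 3.2e+11 m = 320 Gm.
(b) e = (rₐ − rₚ) / (rₐ + rₚ) = (5.6e+11 − 8e+10) / (5.6e+11 + 8e+10) ≈ 0.75.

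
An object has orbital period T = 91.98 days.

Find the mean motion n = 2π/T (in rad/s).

Convert to SI: T = 91.98 days = 7.94707e+06 s.
n = 2π / T.
n = 2π / 7.94707e+06 s ≈ 7.906e-07 rad/s.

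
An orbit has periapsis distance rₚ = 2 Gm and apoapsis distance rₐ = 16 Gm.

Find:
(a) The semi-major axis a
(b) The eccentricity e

Convert to SI: rₚ = 2 Gm = 2e+09 m; rₐ = 16 Gm = 1.6e+10 m.
(a) a = (rₚ + rₐ) / 2 = (2e+09 + 1.6e+10) / 2 ≈ 9e+09 m = 9 Gm.
(b) e = (rₐ − rₚ) / (rₐ + rₚ) = (1.6e+10 − 2e+09) / (1.6e+10 + 2e+09) ≈ 0.7778.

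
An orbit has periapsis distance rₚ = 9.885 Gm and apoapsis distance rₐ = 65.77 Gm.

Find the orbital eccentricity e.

Convert to SI: rₚ = 9.885 Gm = 9.885e+09 m; rₐ = 65.77 Gm = 6.577e+10 m.
e = (rₐ − rₚ) / (rₐ + rₚ).
e = (6.577e+10 − 9.885e+09) / (6.577e+10 + 9.885e+09) = 5.5885e+10 / 7.5655e+10 ≈ 0.7387.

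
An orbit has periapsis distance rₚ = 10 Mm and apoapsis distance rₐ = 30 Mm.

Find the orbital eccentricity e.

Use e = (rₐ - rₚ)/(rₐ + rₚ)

Convert to SI: rₚ = 10 Mm = 1e+07 m; rₐ = 30 Mm = 3e+07 m.
e = (rₐ − rₚ) / (rₐ + rₚ).
e = (3e+07 − 1e+07) / (3e+07 + 1e+07) = 2e+07 / 4e+07 ≈ 0.5.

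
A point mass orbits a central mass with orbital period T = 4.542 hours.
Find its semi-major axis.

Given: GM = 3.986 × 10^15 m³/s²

Convert to SI: T = 4.542 hours = 16351.2 s.
Invert Kepler's third law: a = (GM · T² / (4π²))^(1/3).
Substituting T = 16351.2 s and GM = 3.986e+15 m³/s²:
a = (3.986e+15 · (16351.2)² / (4π²))^(1/3) m
a ≈ 3e+07 m = 30 Mm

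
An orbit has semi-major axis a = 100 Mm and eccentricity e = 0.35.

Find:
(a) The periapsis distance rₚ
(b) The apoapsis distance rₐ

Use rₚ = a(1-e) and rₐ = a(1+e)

Convert to SI: a = 100 Mm = 1e+08 m.
(a) rₚ = a(1 − e) = 1e+08 · (1 − 0.35) = 1e+08 · 0.65 ≈ 6.5e+07 m = 65 Mm.
(b) rₐ = a(1 + e) = 1e+08 · (1 + 0.35) = 1e+08 · 1.35 ≈ 1.35e+08 m = 135 Mm.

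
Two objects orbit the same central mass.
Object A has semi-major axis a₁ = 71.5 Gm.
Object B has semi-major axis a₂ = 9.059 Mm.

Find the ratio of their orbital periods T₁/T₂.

Convert to SI: a₁ = 71.5 Gm = 7.15e+10 m; a₂ = 9.059 Mm = 9.059e+06 m.
From Kepler's third law, (T₁/T₂)² = (a₁/a₂)³, so T₁/T₂ = (a₁/a₂)^(3/2).
a₁/a₂ = 7.15e+10 / 9.059e+06 = 7892.7.
T₁/T₂ = (7892.7)^(3/2) ≈ 7.012e+05.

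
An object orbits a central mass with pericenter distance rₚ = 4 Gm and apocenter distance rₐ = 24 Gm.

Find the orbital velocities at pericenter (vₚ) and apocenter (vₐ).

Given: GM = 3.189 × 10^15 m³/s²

Convert to SI: rₚ = 4 Gm = 4e+09 m; rₐ = 24 Gm = 2.4e+10 m.
Use the vis-viva equation v² = GM(2/r − 1/a) with a = (rₚ + rₐ)/2 = (4e+09 + 2.4e+10)/2 = 1.4e+10 m.
vₚ = √(GM · (2/rₚ − 1/a)) = √(3.189e+15 · (2/4e+09 − 1/1.4e+10)) m/s ≈ 1169 m/s = 1.169 km/s.
vₐ = √(GM · (2/rₐ − 1/a)) = √(3.189e+15 · (2/2.4e+10 − 1/1.4e+10)) m/s ≈ 194.8 m/s = 194.8 m/s.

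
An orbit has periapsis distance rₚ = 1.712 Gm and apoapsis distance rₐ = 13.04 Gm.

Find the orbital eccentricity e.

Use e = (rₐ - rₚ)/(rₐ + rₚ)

Convert to SI: rₚ = 1.712 Gm = 1.712e+09 m; rₐ = 13.04 Gm = 1.304e+10 m.
e = (rₐ − rₚ) / (rₐ + rₚ).
e = (1.304e+10 − 1.712e+09) / (1.304e+10 + 1.712e+09) = 1.1328e+10 / 1.4752e+10 ≈ 0.7679.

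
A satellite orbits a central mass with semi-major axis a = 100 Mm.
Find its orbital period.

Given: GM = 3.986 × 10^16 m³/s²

Convert to SI: a = 100 Mm = 1e+08 m.
Kepler's third law: T = 2π √(a³ / GM).
Substituting a = 1e+08 m and GM = 3.986e+16 m³/s²:
T = 2π √((1e+08)³ / 3.986e+16) s
T ≈ 3.147e+04 s = 8.742 hours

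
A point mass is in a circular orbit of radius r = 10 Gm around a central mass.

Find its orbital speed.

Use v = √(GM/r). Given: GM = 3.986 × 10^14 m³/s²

Convert to SI: r = 10 Gm = 1e+10 m.
For a circular orbit, gravity supplies the centripetal force, so v = √(GM / r).
v = √(3.986e+14 / 1e+10) m/s ≈ 199.6 m/s = 199.6 m/s.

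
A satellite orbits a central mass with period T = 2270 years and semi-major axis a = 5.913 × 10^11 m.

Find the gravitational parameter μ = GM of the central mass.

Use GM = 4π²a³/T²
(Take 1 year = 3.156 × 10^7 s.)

Convert to SI: T = 2270 years = 7.16412e+10 s.
GM = 4π² · a³ / T².
GM = 4π² · (5.913e+11)³ / (7.16412e+10)² m³/s² ≈ 1.59e+15 m³/s² = 1.59 × 10^15 m³/s².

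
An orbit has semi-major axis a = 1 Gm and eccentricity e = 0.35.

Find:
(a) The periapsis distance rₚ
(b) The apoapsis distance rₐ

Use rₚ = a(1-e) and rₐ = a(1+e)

Convert to SI: a = 1 Gm = 1e+09 m.
(a) rₚ = a(1 − e) = 1e+09 · (1 − 0.35) = 1e+09 · 0.65 ≈ 6.5e+08 m = 650 Mm.
(b) rₐ = a(1 + e) = 1e+09 · (1 + 0.35) = 1e+09 · 1.35 ≈ 1.35e+09 m = 1.35 Gm.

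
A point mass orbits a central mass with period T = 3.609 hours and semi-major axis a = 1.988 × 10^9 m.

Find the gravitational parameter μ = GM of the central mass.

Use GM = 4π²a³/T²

Convert to SI: T = 3.609 hours = 12992.4 s.
GM = 4π² · a³ / T².
GM = 4π² · (1.988e+09)³ / (12992.4)² m³/s² ≈ 1.838e+21 m³/s² = 1.838 × 10^21 m³/s².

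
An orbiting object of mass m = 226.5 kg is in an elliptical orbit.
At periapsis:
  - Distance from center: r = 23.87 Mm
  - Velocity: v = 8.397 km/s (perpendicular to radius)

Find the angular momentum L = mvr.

Convert to SI: r = 23.87 Mm = 2.387e+07 m; v = 8.397 km/s = 8397 m/s.
Since v is perpendicular to r, L = m · v · r.
L = 226.5 · 8397 · 2.387e+07 kg·m²/s ≈ 4.54e+13 kg·m²/s.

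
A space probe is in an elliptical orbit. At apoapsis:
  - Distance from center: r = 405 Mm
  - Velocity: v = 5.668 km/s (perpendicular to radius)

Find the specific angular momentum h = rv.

Convert to SI: r = 405 Mm = 4.05e+08 m; v = 5.668 km/s = 5668 m/s.
With v perpendicular to r, h = r · v.
h = 4.05e+08 · 5668 m²/s ≈ 2.296e+12 m²/s.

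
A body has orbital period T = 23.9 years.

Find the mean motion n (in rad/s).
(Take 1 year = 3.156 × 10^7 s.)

Convert to SI: T = 23.9 years = 7.54284e+08 s.
n = 2π / T.
n = 2π / 7.54284e+08 s ≈ 8.33e-09 rad/s.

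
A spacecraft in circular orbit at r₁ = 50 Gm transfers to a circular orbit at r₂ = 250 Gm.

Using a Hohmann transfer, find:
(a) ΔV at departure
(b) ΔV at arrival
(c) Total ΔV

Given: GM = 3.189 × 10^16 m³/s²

Convert to SI: r₁ = 50 Gm = 5e+10 m; r₂ = 250 Gm = 2.5e+11 m.
Transfer semi-major axis: a_t = (r₁ + r₂)/2 = (5e+10 + 2.5e+11)/2 = 1.5e+11 m.
Circular speeds: v₁ = √(GM/r₁) = 798.624 m/s, v₂ = √(GM/r₂) = 357.155 m/s.
Transfer speeds (vis-viva v² = GM(2/r − 1/a_t)): v₁ᵗ = 1031.02 m/s, v₂ᵗ = 206.204 m/s.
(a) ΔV₁ = |v₁ᵗ − v₁| ≈ 232.4 m/s = 232.4 m/s.
(b) ΔV₂ = |v₂ − v₂ᵗ| ≈ 151 m/s = 151 m/s.
(c) ΔV_total = ΔV₁ + ΔV₂ ≈ 383.3 m/s = 383.3 m/s.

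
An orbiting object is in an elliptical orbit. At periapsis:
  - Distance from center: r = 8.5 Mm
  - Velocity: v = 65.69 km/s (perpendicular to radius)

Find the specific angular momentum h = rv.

Convert to SI: r = 8.5 Mm = 8.5e+06 m; v = 65.69 km/s = 65690 m/s.
With v perpendicular to r, h = r · v.
h = 8.5e+06 · 65690 m²/s ≈ 5.584e+11 m²/s.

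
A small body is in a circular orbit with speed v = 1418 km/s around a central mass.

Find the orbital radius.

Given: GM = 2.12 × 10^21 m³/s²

Convert to SI: v = 1418 km/s = 1.418e+06 m/s.
For a circular orbit, v² = GM / r, so r = GM / v².
r = 2.12e+21 / (1.418e+06)² m ≈ 1.054e+09 m = 1.054 × 10^9 m.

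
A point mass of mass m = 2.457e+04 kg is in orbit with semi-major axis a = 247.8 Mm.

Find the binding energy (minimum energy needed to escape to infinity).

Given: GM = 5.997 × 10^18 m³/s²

Convert to SI: a = 247.8 Mm = 2.478e+08 m.
Total orbital energy is E = −GMm/(2a); binding energy is E_bind = −E = GMm/(2a).
E_bind = 5.997e+18 · 2.457e+04 / (2 · 2.478e+08) J ≈ 2.973e+14 J = 297.3 TJ.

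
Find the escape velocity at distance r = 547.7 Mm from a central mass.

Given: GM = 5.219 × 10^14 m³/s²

Convert to SI: r = 547.7 Mm = 5.477e+08 m.
Escape velocity comes from setting total energy to zero: ½v² − GM/r = 0 ⇒ v_esc = √(2GM / r).
v_esc = √(2 · 5.219e+14 / 5.477e+08) m/s ≈ 1381 m/s = 1.381 km/s.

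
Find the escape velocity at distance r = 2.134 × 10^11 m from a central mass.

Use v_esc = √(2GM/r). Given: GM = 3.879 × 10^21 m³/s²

Escape velocity comes from setting total energy to zero: ½v² − GM/r = 0 ⇒ v_esc = √(2GM / r).
v_esc = √(2 · 3.879e+21 / 2.134e+11) m/s ≈ 1.907e+05 m/s = 190.7 km/s.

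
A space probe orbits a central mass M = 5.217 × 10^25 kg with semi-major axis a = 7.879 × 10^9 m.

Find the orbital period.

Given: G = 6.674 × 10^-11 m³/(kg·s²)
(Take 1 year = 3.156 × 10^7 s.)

GM = G · M = 6.674e-11 · 5.217e+25 = 3.48183e+15 m³/s².
Kepler's third law: T = 2π √(a³ / GM).
Substituting a = 7.879e+09 m and GM = 3.48183e+15 m³/s²:
T = 2π √((7.879e+09)³ / 3.48183e+15) s
T ≈ 7.447e+07 s = 2.36 years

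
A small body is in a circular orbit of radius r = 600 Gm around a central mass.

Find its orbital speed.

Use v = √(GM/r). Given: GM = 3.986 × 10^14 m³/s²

Convert to SI: r = 600 Gm = 6e+11 m.
For a circular orbit, gravity supplies the centripetal force, so v = √(GM / r).
v = √(3.986e+14 / 6e+11) m/s ≈ 25.77 m/s = 25.77 m/s.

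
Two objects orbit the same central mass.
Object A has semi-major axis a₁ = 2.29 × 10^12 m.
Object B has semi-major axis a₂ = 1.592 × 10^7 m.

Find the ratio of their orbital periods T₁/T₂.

From Kepler's third law, (T₁/T₂)² = (a₁/a₂)³, so T₁/T₂ = (a₁/a₂)^(3/2).
a₁/a₂ = 2.29e+12 / 1.592e+07 = 143844.
T₁/T₂ = (143844)^(3/2) ≈ 5.456e+07.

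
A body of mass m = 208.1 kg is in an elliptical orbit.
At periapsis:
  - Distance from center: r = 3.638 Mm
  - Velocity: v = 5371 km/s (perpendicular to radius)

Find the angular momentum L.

Convert to SI: r = 3.638 Mm = 3.638e+06 m; v = 5371 km/s = 5.371e+06 m/s.
Since v is perpendicular to r, L = m · v · r.
L = 208.1 · 5.371e+06 · 3.638e+06 kg·m²/s ≈ 4.066e+15 kg·m²/s.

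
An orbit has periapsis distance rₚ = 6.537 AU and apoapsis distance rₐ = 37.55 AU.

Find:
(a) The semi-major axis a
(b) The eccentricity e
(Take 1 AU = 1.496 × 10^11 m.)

Convert to SI: rₚ = 6.537 AU = 9.77935e+11 m; rₐ = 37.55 AU = 5.61748e+12 m.
(a) a = (rₚ + rₐ) / 2 = (9.77935e+11 + 5.61748e+12) / 2 ≈ 3.298e+12 m = 22.04 AU.
(b) e = (rₐ − rₚ) / (rₐ + rₚ) = (5.61748e+12 − 9.77935e+11) / (5.61748e+12 + 9.77935e+11) ≈ 0.7034.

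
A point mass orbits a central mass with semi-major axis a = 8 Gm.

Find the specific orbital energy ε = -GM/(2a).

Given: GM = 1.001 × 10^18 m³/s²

Convert to SI: a = 8 Gm = 8e+09 m.
ε = −GM / (2a).
ε = −1.001e+18 / (2 · 8e+09) J/kg ≈ -6.256e+07 J/kg = -62.56 MJ/kg.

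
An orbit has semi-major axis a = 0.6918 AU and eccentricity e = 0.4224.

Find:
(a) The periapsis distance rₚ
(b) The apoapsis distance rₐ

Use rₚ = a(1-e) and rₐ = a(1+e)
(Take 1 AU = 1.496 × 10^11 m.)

Convert to SI: a = 0.6918 AU = 1.03493e+11 m.
(a) rₚ = a(1 − e) = 1.03493e+11 · (1 − 0.4224) = 1.03493e+11 · 0.5776 ≈ 5.978e+10 m = 0.3996 AU.
(b) rₐ = a(1 + e) = 1.03493e+11 · (1 + 0.4224) = 1.03493e+11 · 1.4224 ≈ 1.472e+11 m = 0.984 AU.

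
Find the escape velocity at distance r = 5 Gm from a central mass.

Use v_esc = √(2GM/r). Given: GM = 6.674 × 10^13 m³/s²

Convert to SI: r = 5 Gm = 5e+09 m.
Escape velocity comes from setting total energy to zero: ½v² − GM/r = 0 ⇒ v_esc = √(2GM / r).
v_esc = √(2 · 6.674e+13 / 5e+09) m/s ≈ 163.4 m/s = 163.4 m/s.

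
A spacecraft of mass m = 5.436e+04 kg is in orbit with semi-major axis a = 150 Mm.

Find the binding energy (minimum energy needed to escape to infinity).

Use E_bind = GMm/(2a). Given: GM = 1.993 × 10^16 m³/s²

Convert to SI: a = 150 Mm = 1.5e+08 m.
Total orbital energy is E = −GMm/(2a); binding energy is E_bind = −E = GMm/(2a).
E_bind = 1.993e+16 · 5.436e+04 / (2 · 1.5e+08) J ≈ 3.611e+12 J = 3.611 TJ.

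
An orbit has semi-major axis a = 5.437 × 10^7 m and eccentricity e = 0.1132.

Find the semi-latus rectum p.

p = a (1 − e²).
p = 5.437e+07 · (1 − (0.1132)²) = 5.437e+07 · 0.987186 ≈ 5.367e+07 m = 5.367 × 10^7 m.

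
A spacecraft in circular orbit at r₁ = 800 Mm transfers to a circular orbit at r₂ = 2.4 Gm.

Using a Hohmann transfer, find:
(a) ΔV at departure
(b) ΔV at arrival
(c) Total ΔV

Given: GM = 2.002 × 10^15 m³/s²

Convert to SI: r₁ = 800 Mm = 8e+08 m; r₂ = 2.4 Gm = 2.4e+09 m.
Transfer semi-major axis: a_t = (r₁ + r₂)/2 = (8e+08 + 2.4e+09)/2 = 1.6e+09 m.
Circular speeds: v₁ = √(GM/r₁) = 1581.93 m/s, v₂ = √(GM/r₂) = 913.327 m/s.
Transfer speeds (vis-viva v² = GM(2/r − 1/a_t)): v₁ᵗ = 1937.46 m/s, v₂ᵗ = 645.82 m/s.
(a) ΔV₁ = |v₁ᵗ − v₁| ≈ 355.5 m/s = 355.5 m/s.
(b) ΔV₂ = |v₂ − v₂ᵗ| ≈ 267.5 m/s = 267.5 m/s.
(c) ΔV_total = ΔV₁ + ΔV₂ ≈ 623 m/s = 623 m/s.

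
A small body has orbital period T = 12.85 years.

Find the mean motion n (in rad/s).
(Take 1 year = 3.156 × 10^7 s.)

Convert to SI: T = 12.85 years = 4.05546e+08 s.
n = 2π / T.
n = 2π / 4.05546e+08 s ≈ 1.549e-08 rad/s.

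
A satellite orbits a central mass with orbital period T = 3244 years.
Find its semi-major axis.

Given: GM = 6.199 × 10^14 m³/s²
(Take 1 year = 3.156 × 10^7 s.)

Convert to SI: T = 3244 years = 1.02381e+11 s.
Invert Kepler's third law: a = (GM · T² / (4π²))^(1/3).
Substituting T = 1.02381e+11 s and GM = 6.199e+14 m³/s²:
a = (6.199e+14 · (1.02381e+11)² / (4π²))^(1/3) m
a ≈ 5.48e+11 m = 548 Gm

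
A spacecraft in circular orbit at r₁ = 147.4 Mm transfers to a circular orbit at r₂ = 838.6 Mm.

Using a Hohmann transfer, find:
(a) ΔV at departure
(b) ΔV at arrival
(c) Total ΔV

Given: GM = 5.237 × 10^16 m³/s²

Convert to SI: r₁ = 147.4 Mm = 1.474e+08 m; r₂ = 838.6 Mm = 8.386e+08 m.
Transfer semi-major axis: a_t = (r₁ + r₂)/2 = (1.474e+08 + 8.386e+08)/2 = 4.93e+08 m.
Circular speeds: v₁ = √(GM/r₁) = 18849.2 m/s, v₂ = √(GM/r₂) = 7902.49 m/s.
Transfer speeds (vis-viva v² = GM(2/r − 1/a_t)): v₁ᵗ = 24583.7 m/s, v₂ᵗ = 4321.05 m/s.
(a) ΔV₁ = |v₁ᵗ − v₁| ≈ 5734 m/s = 5.734 km/s.
(b) ΔV₂ = |v₂ − v₂ᵗ| ≈ 3581 m/s = 3.581 km/s.
(c) ΔV_total = ΔV₁ + ΔV₂ ≈ 9316 m/s = 9.316 km/s.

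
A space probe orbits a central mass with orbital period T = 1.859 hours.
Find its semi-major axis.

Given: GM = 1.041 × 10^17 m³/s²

Convert to SI: T = 1.859 hours = 6692.4 s.
Invert Kepler's third law: a = (GM · T² / (4π²))^(1/3).
Substituting T = 6692.4 s and GM = 1.041e+17 m³/s²:
a = (1.041e+17 · (6692.4)² / (4π²))^(1/3) m
a ≈ 4.906e+07 m = 4.906 × 10^7 m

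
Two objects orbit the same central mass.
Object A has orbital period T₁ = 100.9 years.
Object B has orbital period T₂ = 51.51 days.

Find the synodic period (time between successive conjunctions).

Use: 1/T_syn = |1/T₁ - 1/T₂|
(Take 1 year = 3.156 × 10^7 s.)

Convert to SI: T₁ = 100.9 years = 3.1844e+09 s; T₂ = 51.51 days = 4.45046e+06 s.
T_syn = |T₁ · T₂ / (T₁ − T₂)|.
T_syn = |3.1844e+09 · 4.45046e+06 / (3.1844e+09 − 4.45046e+06)| s ≈ 4.457e+06 s = 51.58 days.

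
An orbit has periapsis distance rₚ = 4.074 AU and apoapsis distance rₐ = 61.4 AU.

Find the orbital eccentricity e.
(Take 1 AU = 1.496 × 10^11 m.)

Convert to SI: rₚ = 4.074 AU = 6.0947e+11 m; rₐ = 61.4 AU = 9.18544e+12 m.
e = (rₐ − rₚ) / (rₐ + rₚ).
e = (9.18544e+12 − 6.0947e+11) / (9.18544e+12 + 6.0947e+11) = 8.57597e+12 / 9.79491e+12 ≈ 0.8756.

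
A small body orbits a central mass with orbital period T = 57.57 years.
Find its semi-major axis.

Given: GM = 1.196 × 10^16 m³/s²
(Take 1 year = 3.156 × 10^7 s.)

Convert to SI: T = 57.57 years = 1.81691e+09 s.
Invert Kepler's third law: a = (GM · T² / (4π²))^(1/3).
Substituting T = 1.81691e+09 s and GM = 1.196e+16 m³/s²:
a = (1.196e+16 · (1.81691e+09)² / (4π²))^(1/3) m
a ≈ 1e+11 m = 100 Gm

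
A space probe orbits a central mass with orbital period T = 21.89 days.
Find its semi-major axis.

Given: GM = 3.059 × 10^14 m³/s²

Convert to SI: T = 21.89 days = 1.8913e+06 s.
Invert Kepler's third law: a = (GM · T² / (4π²))^(1/3).
Substituting T = 1.8913e+06 s and GM = 3.059e+14 m³/s²:
a = (3.059e+14 · (1.8913e+06)² / (4π²))^(1/3) m
a ≈ 3.026e+08 m = 302.6 Mm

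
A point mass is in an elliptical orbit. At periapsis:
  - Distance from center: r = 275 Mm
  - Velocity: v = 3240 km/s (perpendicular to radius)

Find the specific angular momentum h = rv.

Convert to SI: r = 275 Mm = 2.75e+08 m; v = 3240 km/s = 3.24e+06 m/s.
With v perpendicular to r, h = r · v.
h = 2.75e+08 · 3.24e+06 m²/s ≈ 8.91e+14 m²/s.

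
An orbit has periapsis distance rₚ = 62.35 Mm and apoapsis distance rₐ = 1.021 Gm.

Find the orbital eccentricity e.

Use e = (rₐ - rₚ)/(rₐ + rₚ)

Convert to SI: rₚ = 62.35 Mm = 6.235e+07 m; rₐ = 1.021 Gm = 1.021e+09 m.
e = (rₐ − rₚ) / (rₐ + rₚ).
e = (1.021e+09 − 6.235e+07) / (1.021e+09 + 6.235e+07) = 9.5865e+08 / 1.08335e+09 ≈ 0.8849.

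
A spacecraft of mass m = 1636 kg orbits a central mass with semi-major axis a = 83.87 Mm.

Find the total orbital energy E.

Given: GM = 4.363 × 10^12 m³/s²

Convert to SI: a = 83.87 Mm = 8.387e+07 m.
E = −GMm / (2a).
E = −4.363e+12 · 1636 / (2 · 8.387e+07) J ≈ -4.255e+07 J = -42.55 MJ.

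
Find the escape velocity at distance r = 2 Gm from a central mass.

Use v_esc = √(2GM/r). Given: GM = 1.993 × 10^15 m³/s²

Convert to SI: r = 2 Gm = 2e+09 m.
Escape velocity comes from setting total energy to zero: ½v² − GM/r = 0 ⇒ v_esc = √(2GM / r).
v_esc = √(2 · 1.993e+15 / 2e+09) m/s ≈ 1412 m/s = 1.412 km/s.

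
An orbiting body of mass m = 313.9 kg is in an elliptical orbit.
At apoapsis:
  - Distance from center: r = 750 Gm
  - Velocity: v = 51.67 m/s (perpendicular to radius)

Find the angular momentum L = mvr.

Convert to SI: r = 750 Gm = 7.5e+11 m.
Since v is perpendicular to r, L = m · v · r.
L = 313.9 · 51.67 · 7.5e+11 kg·m²/s ≈ 1.216e+16 kg·m²/s.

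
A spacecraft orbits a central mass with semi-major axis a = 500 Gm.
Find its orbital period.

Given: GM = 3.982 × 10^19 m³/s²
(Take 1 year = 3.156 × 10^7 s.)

Convert to SI: a = 500 Gm = 5e+11 m.
Kepler's third law: T = 2π √(a³ / GM).
Substituting a = 5e+11 m and GM = 3.982e+19 m³/s²:
T = 2π √((5e+11)³ / 3.982e+19) s
T ≈ 3.52e+08 s = 11.15 years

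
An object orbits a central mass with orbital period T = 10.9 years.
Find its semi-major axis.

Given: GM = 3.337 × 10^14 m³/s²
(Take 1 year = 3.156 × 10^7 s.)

Convert to SI: T = 10.9 years = 3.44004e+08 s.
Invert Kepler's third law: a = (GM · T² / (4π²))^(1/3).
Substituting T = 3.44004e+08 s and GM = 3.337e+14 m³/s²:
a = (3.337e+14 · (3.44004e+08)² / (4π²))^(1/3) m
a ≈ 1e+10 m = 10 Gm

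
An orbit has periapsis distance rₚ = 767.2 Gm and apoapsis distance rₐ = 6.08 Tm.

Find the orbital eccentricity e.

Convert to SI: rₚ = 767.2 Gm = 7.672e+11 m; rₐ = 6.08 Tm = 6.08e+12 m.
e = (rₐ − rₚ) / (rₐ + rₚ).
e = (6.08e+12 − 7.672e+11) / (6.08e+12 + 7.672e+11) = 5.3128e+12 / 6.8472e+12 ≈ 0.7759.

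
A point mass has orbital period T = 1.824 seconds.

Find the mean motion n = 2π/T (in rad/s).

n = 2π / T.
n = 2π / 1.824 s ≈ 3.445 rad/s.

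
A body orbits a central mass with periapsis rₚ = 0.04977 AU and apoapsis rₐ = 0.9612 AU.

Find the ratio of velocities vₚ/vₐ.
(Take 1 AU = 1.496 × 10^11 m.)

Convert to SI: rₚ = 0.04977 AU = 7.44559e+09 m; rₐ = 0.9612 AU = 1.43796e+11 m.
Conservation of angular momentum gives rₚvₚ = rₐvₐ, so vₚ/vₐ = rₐ/rₚ.
vₚ/vₐ = 1.43796e+11 / 7.44559e+09 ≈ 19.31.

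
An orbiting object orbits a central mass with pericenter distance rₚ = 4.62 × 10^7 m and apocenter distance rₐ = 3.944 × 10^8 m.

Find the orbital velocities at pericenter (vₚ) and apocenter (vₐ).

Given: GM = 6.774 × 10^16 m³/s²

Use the vis-viva equation v² = GM(2/r − 1/a) with a = (rₚ + rₐ)/2 = (4.62e+07 + 3.944e+08)/2 = 2.203e+08 m.
vₚ = √(GM · (2/rₚ − 1/a)) = √(6.774e+16 · (2/4.62e+07 − 1/2.203e+08)) m/s ≈ 5.123e+04 m/s = 51.23 km/s.
vₐ = √(GM · (2/rₐ − 1/a)) = √(6.774e+16 · (2/3.944e+08 − 1/2.203e+08)) m/s ≈ 6002 m/s = 6.002 km/s.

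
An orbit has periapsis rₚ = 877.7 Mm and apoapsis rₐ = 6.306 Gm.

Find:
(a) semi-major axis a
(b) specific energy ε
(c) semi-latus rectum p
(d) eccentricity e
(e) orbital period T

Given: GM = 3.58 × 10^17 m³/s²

Convert to SI: rₚ = 877.7 Mm = 8.777e+08 m; rₐ = 6.306 Gm = 6.306e+09 m.
(a) a = (rₚ + rₐ)/2 = (8.777e+08 + 6.306e+09)/2 ≈ 3.592e+09 m
(b) With a = (rₚ + rₐ)/2 = 3.59185e+09 m, ε = −GM/(2a) = −3.58e+17/(2 · 3.59185e+09) J/kg ≈ -4.984e+07 J/kg
(c) From a = (rₚ + rₐ)/2 = 3.59185e+09 m and e = (rₐ − rₚ)/(rₐ + rₚ) = 0.755641, p = a(1 − e²) = 3.59185e+09 · (1 − (0.755641)²) ≈ 1.541e+09 m
(d) e = (rₐ − rₚ)/(rₐ + rₚ) = (6.306e+09 − 8.777e+08)/(6.306e+09 + 8.777e+08) ≈ 0.7556
(e) With a = (rₚ + rₐ)/2 = 3.59185e+09 m, T = 2π √(a³/GM) = 2π √((3.59185e+09)³/3.58e+17) s ≈ 2.261e+06 s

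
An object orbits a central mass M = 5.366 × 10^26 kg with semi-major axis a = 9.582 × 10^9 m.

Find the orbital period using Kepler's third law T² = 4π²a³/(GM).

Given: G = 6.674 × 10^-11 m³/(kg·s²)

GM = G · M = 6.674e-11 · 5.366e+26 = 3.58127e+16 m³/s².
Kepler's third law: T = 2π √(a³ / GM).
Substituting a = 9.582e+09 m and GM = 3.58127e+16 m³/s²:
T = 2π √((9.582e+09)³ / 3.58127e+16) s
T ≈ 3.114e+07 s = 360.4 days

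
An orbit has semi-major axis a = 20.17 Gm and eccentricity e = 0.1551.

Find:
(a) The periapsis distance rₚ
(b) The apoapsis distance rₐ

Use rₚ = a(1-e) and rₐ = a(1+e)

Convert to SI: a = 20.17 Gm = 2.017e+10 m.
(a) rₚ = a(1 − e) = 2.017e+10 · (1 − 0.1551) = 2.017e+10 · 0.8449 ≈ 1.704e+10 m = 17.04 Gm.
(b) rₐ = a(1 + e) = 2.017e+10 · (1 + 0.1551) = 2.017e+10 · 1.1551 ≈ 2.33e+10 m = 23.3 Gm.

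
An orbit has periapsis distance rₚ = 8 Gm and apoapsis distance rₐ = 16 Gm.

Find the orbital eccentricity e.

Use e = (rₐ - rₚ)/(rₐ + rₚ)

Convert to SI: rₚ = 8 Gm = 8e+09 m; rₐ = 16 Gm = 1.6e+10 m.
e = (rₐ − rₚ) / (rₐ + rₚ).
e = (1.6e+10 − 8e+09) / (1.6e+10 + 8e+09) = 8e+09 / 2.4e+10 ≈ 0.3333.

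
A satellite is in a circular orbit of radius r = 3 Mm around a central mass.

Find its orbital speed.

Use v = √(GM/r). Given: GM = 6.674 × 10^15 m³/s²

Convert to SI: r = 3 Mm = 3e+06 m.
For a circular orbit, gravity supplies the centripetal force, so v = √(GM / r).
v = √(6.674e+15 / 3e+06) m/s ≈ 4.717e+04 m/s = 47.17 km/s.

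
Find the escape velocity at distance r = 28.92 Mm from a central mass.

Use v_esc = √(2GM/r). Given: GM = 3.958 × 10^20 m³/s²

Convert to SI: r = 28.92 Mm = 2.892e+07 m.
Escape velocity comes from setting total energy to zero: ½v² − GM/r = 0 ⇒ v_esc = √(2GM / r).
v_esc = √(2 · 3.958e+20 / 2.892e+07) m/s ≈ 5.232e+06 m/s = 5232 km/s.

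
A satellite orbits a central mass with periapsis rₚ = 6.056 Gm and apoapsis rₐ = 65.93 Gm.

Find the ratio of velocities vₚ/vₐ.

Convert to SI: rₚ = 6.056 Gm = 6.056e+09 m; rₐ = 65.93 Gm = 6.593e+10 m.
Conservation of angular momentum gives rₚvₚ = rₐvₐ, so vₚ/vₐ = rₐ/rₚ.
vₚ/vₐ = 6.593e+10 / 6.056e+09 ≈ 10.89.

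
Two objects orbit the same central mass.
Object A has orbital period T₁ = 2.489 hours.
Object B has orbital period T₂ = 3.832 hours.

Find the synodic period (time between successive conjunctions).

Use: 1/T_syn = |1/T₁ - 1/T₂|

Convert to SI: T₁ = 2.489 hours = 8960.4 s; T₂ = 3.832 hours = 13795.2 s.
T_syn = |T₁ · T₂ / (T₁ − T₂)|.
T_syn = |8960.4 · 13795.2 / (8960.4 − 13795.2)| s ≈ 2.557e+04 s = 7.102 hours.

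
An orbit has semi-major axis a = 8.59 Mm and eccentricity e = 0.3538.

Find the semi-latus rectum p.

Convert to SI: a = 8.59 Mm = 8.59e+06 m.
p = a (1 − e²).
p = 8.59e+06 · (1 − (0.3538)²) = 8.59e+06 · 0.874826 ≈ 7.515e+06 m = 7.515 Mm.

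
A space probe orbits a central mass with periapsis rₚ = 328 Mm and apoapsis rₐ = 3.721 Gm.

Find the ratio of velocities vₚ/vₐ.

Convert to SI: rₚ = 328 Mm = 3.28e+08 m; rₐ = 3.721 Gm = 3.721e+09 m.
Conservation of angular momentum gives rₚvₚ = rₐvₐ, so vₚ/vₐ = rₐ/rₚ.
vₚ/vₐ = 3.721e+09 / 3.28e+08 ≈ 11.34.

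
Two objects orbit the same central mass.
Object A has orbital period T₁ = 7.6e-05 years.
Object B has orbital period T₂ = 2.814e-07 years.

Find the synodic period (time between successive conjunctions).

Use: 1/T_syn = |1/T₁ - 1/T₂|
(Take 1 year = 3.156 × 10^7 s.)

Convert to SI: T₁ = 7.6e-05 years = 2398.56 s; T₂ = 2.814e-07 years = 8.88098 s.
T_syn = |T₁ · T₂ / (T₁ − T₂)|.
T_syn = |2398.56 · 8.88098 / (2398.56 − 8.88098)| s ≈ 8.914 s = 2.824e-07 years.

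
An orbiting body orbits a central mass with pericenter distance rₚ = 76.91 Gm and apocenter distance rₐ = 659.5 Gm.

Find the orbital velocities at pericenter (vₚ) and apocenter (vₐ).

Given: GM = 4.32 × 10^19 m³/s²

Convert to SI: rₚ = 76.91 Gm = 7.691e+10 m; rₐ = 659.5 Gm = 6.595e+11 m.
Use the vis-viva equation v² = GM(2/r − 1/a) with a = (rₚ + rₐ)/2 = (7.691e+10 + 6.595e+11)/2 = 3.68205e+11 m.
vₚ = √(GM · (2/rₚ − 1/a)) = √(4.32e+19 · (2/7.691e+10 − 1/3.68205e+11)) m/s ≈ 3.172e+04 m/s = 31.72 km/s.
vₐ = √(GM · (2/rₐ − 1/a)) = √(4.32e+19 · (2/6.595e+11 − 1/3.68205e+11)) m/s ≈ 3699 m/s = 3.699 km/s.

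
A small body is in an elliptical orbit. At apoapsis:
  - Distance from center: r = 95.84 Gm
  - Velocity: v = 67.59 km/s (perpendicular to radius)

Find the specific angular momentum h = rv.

Convert to SI: r = 95.84 Gm = 9.584e+10 m; v = 67.59 km/s = 67590 m/s.
With v perpendicular to r, h = r · v.
h = 9.584e+10 · 67590 m²/s ≈ 6.478e+15 m²/s.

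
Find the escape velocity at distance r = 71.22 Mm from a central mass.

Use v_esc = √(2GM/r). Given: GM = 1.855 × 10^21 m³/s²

Convert to SI: r = 71.22 Mm = 7.122e+07 m.
Escape velocity comes from setting total energy to zero: ½v² − GM/r = 0 ⇒ v_esc = √(2GM / r).
v_esc = √(2 · 1.855e+21 / 7.122e+07) m/s ≈ 7.217e+06 m/s = 7217 km/s.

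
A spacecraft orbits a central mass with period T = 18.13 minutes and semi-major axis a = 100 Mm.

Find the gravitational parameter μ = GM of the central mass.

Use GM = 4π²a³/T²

Convert to SI: T = 18.13 minutes = 1087.8 s; a = 100 Mm = 1e+08 m.
GM = 4π² · a³ / T².
GM = 4π² · (1e+08)³ / (1087.8)² m³/s² ≈ 3.336e+19 m³/s² = 3.336 × 10^19 m³/s².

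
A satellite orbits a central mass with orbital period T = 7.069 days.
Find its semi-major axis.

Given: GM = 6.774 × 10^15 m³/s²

Convert to SI: T = 7.069 days = 610762 s.
Invert Kepler's third law: a = (GM · T² / (4π²))^(1/3).
Substituting T = 610762 s and GM = 6.774e+15 m³/s²:
a = (6.774e+15 · (610762)² / (4π²))^(1/3) m
a ≈ 4e+08 m = 400 Mm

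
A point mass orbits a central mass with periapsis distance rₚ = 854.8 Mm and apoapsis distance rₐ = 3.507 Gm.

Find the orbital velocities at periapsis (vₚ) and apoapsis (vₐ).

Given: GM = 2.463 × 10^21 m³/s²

Convert to SI: rₚ = 854.8 Mm = 8.548e+08 m; rₐ = 3.507 Gm = 3.507e+09 m.
Use the vis-viva equation v² = GM(2/r − 1/a) with a = (rₚ + rₐ)/2 = (8.548e+08 + 3.507e+09)/2 = 2.1809e+09 m.
vₚ = √(GM · (2/rₚ − 1/a)) = √(2.463e+21 · (2/8.548e+08 − 1/2.1809e+09)) m/s ≈ 2.153e+06 m/s = 2153 km/s.
vₐ = √(GM · (2/rₐ − 1/a)) = √(2.463e+21 · (2/3.507e+09 − 1/2.1809e+09)) m/s ≈ 5.247e+05 m/s = 524.7 km/s.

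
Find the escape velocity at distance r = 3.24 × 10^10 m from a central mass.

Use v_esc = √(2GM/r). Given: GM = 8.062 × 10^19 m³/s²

Escape velocity comes from setting total energy to zero: ½v² − GM/r = 0 ⇒ v_esc = √(2GM / r).
v_esc = √(2 · 8.062e+19 / 3.24e+10) m/s ≈ 7.054e+04 m/s = 70.54 km/s.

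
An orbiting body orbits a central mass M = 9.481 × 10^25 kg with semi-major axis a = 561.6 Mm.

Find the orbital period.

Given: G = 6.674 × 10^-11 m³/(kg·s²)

Convert to SI: a = 561.6 Mm = 5.616e+08 m.
GM = G · M = 6.674e-11 · 9.481e+25 = 6.32762e+15 m³/s².
Kepler's third law: T = 2π √(a³ / GM).
Substituting a = 5.616e+08 m and GM = 6.32762e+15 m³/s²:
T = 2π √((5.616e+08)³ / 6.32762e+15) s
T ≈ 1.051e+06 s = 12.17 days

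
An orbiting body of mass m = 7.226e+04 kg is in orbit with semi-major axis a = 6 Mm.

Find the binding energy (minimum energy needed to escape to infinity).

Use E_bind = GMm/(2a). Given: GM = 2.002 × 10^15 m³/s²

Convert to SI: a = 6 Mm = 6e+06 m.
Total orbital energy is E = −GMm/(2a); binding energy is E_bind = −E = GMm/(2a).
E_bind = 2.002e+15 · 7.226e+04 / (2 · 6e+06) J ≈ 1.206e+13 J = 12.06 TJ.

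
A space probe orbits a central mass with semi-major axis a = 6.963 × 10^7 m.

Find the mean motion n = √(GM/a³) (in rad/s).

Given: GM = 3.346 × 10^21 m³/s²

n = √(GM / a³).
n = √(3.346e+21 / (6.963e+07)³) rad/s ≈ 0.09956 rad/s.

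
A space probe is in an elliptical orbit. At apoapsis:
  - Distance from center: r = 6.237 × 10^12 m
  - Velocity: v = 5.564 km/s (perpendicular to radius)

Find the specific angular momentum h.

Convert to SI: v = 5.564 km/s = 5564 m/s.
With v perpendicular to r, h = r · v.
h = 6.237e+12 · 5564 m²/s ≈ 3.47e+16 m²/s.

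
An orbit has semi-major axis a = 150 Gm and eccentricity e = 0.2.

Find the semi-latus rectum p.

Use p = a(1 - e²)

Convert to SI: a = 150 Gm = 1.5e+11 m.
p = a (1 − e²).
p = 1.5e+11 · (1 − (0.2)²) = 1.5e+11 · 0.96 ≈ 1.44e+11 m = 144 Gm.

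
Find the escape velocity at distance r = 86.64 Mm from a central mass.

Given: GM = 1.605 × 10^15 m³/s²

Convert to SI: r = 86.64 Mm = 8.664e+07 m.
Escape velocity comes from setting total energy to zero: ½v² − GM/r = 0 ⇒ v_esc = √(2GM / r).
v_esc = √(2 · 1.605e+15 / 8.664e+07) m/s ≈ 6087 m/s = 6.087 km/s.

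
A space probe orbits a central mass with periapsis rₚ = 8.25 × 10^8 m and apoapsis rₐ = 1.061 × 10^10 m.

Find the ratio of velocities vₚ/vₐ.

Conservation of angular momentum gives rₚvₚ = rₐvₐ, so vₚ/vₐ = rₐ/rₚ.
vₚ/vₐ = 1.061e+10 / 8.25e+08 ≈ 12.86.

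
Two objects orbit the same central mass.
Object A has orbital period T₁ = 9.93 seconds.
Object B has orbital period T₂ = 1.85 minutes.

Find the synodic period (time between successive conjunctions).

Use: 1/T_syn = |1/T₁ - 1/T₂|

Convert to SI: T₂ = 1.85 minutes = 111 s.
T_syn = |T₁ · T₂ / (T₁ − T₂)|.
T_syn = |9.93 · 111 / (9.93 − 111)| s ≈ 10.91 s = 10.91 seconds.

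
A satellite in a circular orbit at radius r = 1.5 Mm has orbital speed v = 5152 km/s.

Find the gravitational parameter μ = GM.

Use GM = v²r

Convert to SI: r = 1.5 Mm = 1.5e+06 m; v = 5152 km/s = 5.152e+06 m/s.
For a circular orbit v² = GM/r, so GM = v² · r.
GM = (5.152e+06)² · 1.5e+06 m³/s² ≈ 3.981e+19 m³/s² = 3.981 × 10^19 m³/s².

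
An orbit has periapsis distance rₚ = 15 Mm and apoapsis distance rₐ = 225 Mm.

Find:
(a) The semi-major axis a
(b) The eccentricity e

Convert to SI: rₚ = 15 Mm = 1.5e+07 m; rₐ = 225 Mm = 2.25e+08 m.
(a) a = (rₚ + rₐ) / 2 = (1.5e+07 + 2.25e+08) / 2 ≈ 1.2e+08 m = 120 Mm.
(b) e = (rₐ − rₚ) / (rₐ + rₚ) = (2.25e+08 − 1.5e+07) / (2.25e+08 + 1.5e+07) ≈ 0.875.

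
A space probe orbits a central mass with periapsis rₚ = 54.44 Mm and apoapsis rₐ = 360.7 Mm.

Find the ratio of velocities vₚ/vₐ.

Convert to SI: rₚ = 54.44 Mm = 5.444e+07 m; rₐ = 360.7 Mm = 3.607e+08 m.
Conservation of angular momentum gives rₚvₚ = rₐvₐ, so vₚ/vₐ = rₐ/rₚ.
vₚ/vₐ = 3.607e+08 / 5.444e+07 ≈ 6.626.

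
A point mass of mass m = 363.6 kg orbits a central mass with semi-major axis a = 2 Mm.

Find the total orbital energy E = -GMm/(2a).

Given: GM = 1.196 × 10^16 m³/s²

Convert to SI: a = 2 Mm = 2e+06 m.
E = −GMm / (2a).
E = −1.196e+16 · 363.6 / (2 · 2e+06) J ≈ -1.087e+12 J = -1.087 TJ.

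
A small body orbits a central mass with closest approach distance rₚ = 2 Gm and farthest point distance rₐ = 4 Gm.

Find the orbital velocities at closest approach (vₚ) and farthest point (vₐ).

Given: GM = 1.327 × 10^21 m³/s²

Convert to SI: rₚ = 2 Gm = 2e+09 m; rₐ = 4 Gm = 4e+09 m.
Use the vis-viva equation v² = GM(2/r − 1/a) with a = (rₚ + rₐ)/2 = (2e+09 + 4e+09)/2 = 3e+09 m.
vₚ = √(GM · (2/rₚ − 1/a)) = √(1.327e+21 · (2/2e+09 − 1/3e+09)) m/s ≈ 9.406e+05 m/s = 940.6 km/s.
vₐ = √(GM · (2/rₐ − 1/a)) = √(1.327e+21 · (2/4e+09 − 1/3e+09)) m/s ≈ 4.703e+05 m/s = 470.3 km/s.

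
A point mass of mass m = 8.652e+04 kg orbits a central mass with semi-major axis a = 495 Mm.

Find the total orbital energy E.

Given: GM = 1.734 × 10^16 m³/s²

Convert to SI: a = 495 Mm = 4.95e+08 m.
E = −GMm / (2a).
E = −1.734e+16 · 8.652e+04 / (2 · 4.95e+08) J ≈ -1.515e+12 J = -1.515 TJ.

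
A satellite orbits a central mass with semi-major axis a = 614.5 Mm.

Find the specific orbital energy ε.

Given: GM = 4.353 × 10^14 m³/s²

Convert to SI: a = 614.5 Mm = 6.145e+08 m.
ε = −GM / (2a).
ε = −4.353e+14 / (2 · 6.145e+08) J/kg ≈ -3.542e+05 J/kg = -354.2 kJ/kg.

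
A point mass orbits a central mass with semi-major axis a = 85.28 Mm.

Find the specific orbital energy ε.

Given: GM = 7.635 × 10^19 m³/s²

Convert to SI: a = 85.28 Mm = 8.528e+07 m.
ε = −GM / (2a).
ε = −7.635e+19 / (2 · 8.528e+07) J/kg ≈ -4.476e+11 J/kg = -447.6 GJ/kg.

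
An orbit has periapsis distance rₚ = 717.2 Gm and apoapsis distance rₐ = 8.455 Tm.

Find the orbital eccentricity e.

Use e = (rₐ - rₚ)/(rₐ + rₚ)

Convert to SI: rₚ = 717.2 Gm = 7.172e+11 m; rₐ = 8.455 Tm = 8.455e+12 m.
e = (rₐ − rₚ) / (rₐ + rₚ).
e = (8.455e+12 − 7.172e+11) / (8.455e+12 + 7.172e+11) = 7.7378e+12 / 9.1722e+12 ≈ 0.8436.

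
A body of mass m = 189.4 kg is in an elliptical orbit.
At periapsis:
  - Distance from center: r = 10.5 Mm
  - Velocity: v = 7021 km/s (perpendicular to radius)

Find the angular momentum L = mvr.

Convert to SI: r = 10.5 Mm = 1.05e+07 m; v = 7021 km/s = 7.021e+06 m/s.
Since v is perpendicular to r, L = m · v · r.
L = 189.4 · 7.021e+06 · 1.05e+07 kg·m²/s ≈ 1.396e+16 kg·m²/s.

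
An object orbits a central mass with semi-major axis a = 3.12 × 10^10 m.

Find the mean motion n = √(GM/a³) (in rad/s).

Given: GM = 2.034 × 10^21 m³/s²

n = √(GM / a³).
n = √(2.034e+21 / (3.12e+10)³) rad/s ≈ 8.184e-06 rad/s.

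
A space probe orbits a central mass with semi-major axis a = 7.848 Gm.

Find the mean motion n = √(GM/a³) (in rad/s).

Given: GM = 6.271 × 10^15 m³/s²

Convert to SI: a = 7.848 Gm = 7.848e+09 m.
n = √(GM / a³).
n = √(6.271e+15 / (7.848e+09)³) rad/s ≈ 1.139e-07 rad/s.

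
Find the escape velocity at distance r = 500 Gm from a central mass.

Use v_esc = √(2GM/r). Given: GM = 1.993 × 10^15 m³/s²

Convert to SI: r = 500 Gm = 5e+11 m.
Escape velocity comes from setting total energy to zero: ½v² − GM/r = 0 ⇒ v_esc = √(2GM / r).
v_esc = √(2 · 1.993e+15 / 5e+11) m/s ≈ 89.29 m/s = 89.29 m/s.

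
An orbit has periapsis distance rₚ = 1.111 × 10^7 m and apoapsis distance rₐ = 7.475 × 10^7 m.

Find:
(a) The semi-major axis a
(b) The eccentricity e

(a) a = (rₚ + rₐ) / 2 = (1.111e+07 + 7.475e+07) / 2 ≈ 4.293e+07 m = 4.293 × 10^7 m.
(b) e = (rₐ − rₚ) / (rₐ + rₚ) = (7.475e+07 − 1.111e+07) / (7.475e+07 + 1.111e+07) ≈ 0.7412.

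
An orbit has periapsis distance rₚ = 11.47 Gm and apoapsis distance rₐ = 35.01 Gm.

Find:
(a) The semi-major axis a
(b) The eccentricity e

Convert to SI: rₚ = 11.47 Gm = 1.147e+10 m; rₐ = 35.01 Gm = 3.501e+10 m.
(a) a = (rₚ + rₐ) / 2 = (1.147e+10 + 3.501e+10) / 2 ≈ 2.324e+10 m = 23.24 Gm.
(b) e = (rₐ − rₚ) / (rₐ + rₚ) = (3.501e+10 − 1.147e+10) / (3.501e+10 + 1.147e+10) ≈ 0.5065.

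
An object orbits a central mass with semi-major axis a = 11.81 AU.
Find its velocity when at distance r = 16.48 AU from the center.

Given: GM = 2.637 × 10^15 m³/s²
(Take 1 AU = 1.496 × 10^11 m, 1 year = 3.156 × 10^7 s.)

Convert to SI: a = 11.81 AU = 1.76678e+12 m; r = 16.48 AU = 2.46541e+12 m.
Vis-viva: v = √(GM · (2/r − 1/a)).
2/r − 1/a = 2/2.46541e+12 − 1/1.76678e+12 = 2.45222e-13 m⁻¹.
v = √(2.637e+15 · 2.45222e-13) m/s ≈ 25.43 m/s = 0.005365 AU/year.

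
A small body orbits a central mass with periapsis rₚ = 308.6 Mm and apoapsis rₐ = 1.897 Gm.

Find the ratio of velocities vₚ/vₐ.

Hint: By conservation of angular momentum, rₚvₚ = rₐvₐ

Convert to SI: rₚ = 308.6 Mm = 3.086e+08 m; rₐ = 1.897 Gm = 1.897e+09 m.
Conservation of angular momentum gives rₚvₚ = rₐvₐ, so vₚ/vₐ = rₐ/rₚ.
vₚ/vₐ = 1.897e+09 / 3.086e+08 ≈ 6.147.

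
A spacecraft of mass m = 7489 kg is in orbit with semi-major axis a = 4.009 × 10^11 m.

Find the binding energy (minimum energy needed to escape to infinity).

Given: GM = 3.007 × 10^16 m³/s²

Total orbital energy is E = −GMm/(2a); binding energy is E_bind = −E = GMm/(2a).
E_bind = 3.007e+16 · 7489 / (2 · 4.009e+11) J ≈ 2.809e+08 J = 280.9 MJ.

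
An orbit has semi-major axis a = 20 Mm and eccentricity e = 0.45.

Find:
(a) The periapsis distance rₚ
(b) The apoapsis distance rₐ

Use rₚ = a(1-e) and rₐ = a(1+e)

Convert to SI: a = 20 Mm = 2e+07 m.
(a) rₚ = a(1 − e) = 2e+07 · (1 − 0.45) = 2e+07 · 0.55 ≈ 1.1e+07 m = 11 Mm.
(b) rₐ = a(1 + e) = 2e+07 · (1 + 0.45) = 2e+07 · 1.45 ≈ 2.9e+07 m = 29 Mm.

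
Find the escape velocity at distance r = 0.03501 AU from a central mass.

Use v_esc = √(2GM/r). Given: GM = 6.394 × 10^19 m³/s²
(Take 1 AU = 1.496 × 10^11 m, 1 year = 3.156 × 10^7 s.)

Convert to SI: r = 0.03501 AU = 5.2375e+09 m.
Escape velocity comes from setting total energy to zero: ½v² − GM/r = 0 ⇒ v_esc = √(2GM / r).
v_esc = √(2 · 6.394e+19 / 5.2375e+09) m/s ≈ 1.563e+05 m/s = 32.96 AU/year.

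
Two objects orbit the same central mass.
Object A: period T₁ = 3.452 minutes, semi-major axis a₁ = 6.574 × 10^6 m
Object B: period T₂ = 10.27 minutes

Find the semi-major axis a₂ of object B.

Convert to SI: T₁ = 3.452 minutes = 207.12 s; T₂ = 10.27 minutes = 616.2 s.
Kepler's third law: (T₁/T₂)² = (a₁/a₂)³ ⇒ a₂ = a₁ · (T₂/T₁)^(2/3).
T₂/T₁ = 616.2 / 207.12 = 2.97509.
a₂ = 6.574e+06 · (2.97509)^(2/3) m ≈ 1.36e+07 m = 1.36 × 10^7 m.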